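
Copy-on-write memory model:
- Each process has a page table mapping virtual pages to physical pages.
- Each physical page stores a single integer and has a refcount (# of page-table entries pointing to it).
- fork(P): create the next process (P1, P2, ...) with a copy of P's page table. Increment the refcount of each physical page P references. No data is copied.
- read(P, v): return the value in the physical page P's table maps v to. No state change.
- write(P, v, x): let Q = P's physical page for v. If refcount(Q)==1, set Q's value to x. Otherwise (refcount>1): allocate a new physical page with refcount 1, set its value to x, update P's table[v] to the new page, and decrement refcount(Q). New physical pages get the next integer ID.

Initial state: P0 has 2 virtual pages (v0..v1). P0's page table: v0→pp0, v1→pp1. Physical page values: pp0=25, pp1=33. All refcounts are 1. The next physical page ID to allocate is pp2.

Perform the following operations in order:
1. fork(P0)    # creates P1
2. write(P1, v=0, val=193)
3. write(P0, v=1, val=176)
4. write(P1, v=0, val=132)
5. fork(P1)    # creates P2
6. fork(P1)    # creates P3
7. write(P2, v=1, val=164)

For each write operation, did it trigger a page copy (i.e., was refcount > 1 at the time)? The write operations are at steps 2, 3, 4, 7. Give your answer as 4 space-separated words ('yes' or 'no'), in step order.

Op 1: fork(P0) -> P1. 2 ppages; refcounts: pp0:2 pp1:2
Op 2: write(P1, v0, 193). refcount(pp0)=2>1 -> COPY to pp2. 3 ppages; refcounts: pp0:1 pp1:2 pp2:1
Op 3: write(P0, v1, 176). refcount(pp1)=2>1 -> COPY to pp3. 4 ppages; refcounts: pp0:1 pp1:1 pp2:1 pp3:1
Op 4: write(P1, v0, 132). refcount(pp2)=1 -> write in place. 4 ppages; refcounts: pp0:1 pp1:1 pp2:1 pp3:1
Op 5: fork(P1) -> P2. 4 ppages; refcounts: pp0:1 pp1:2 pp2:2 pp3:1
Op 6: fork(P1) -> P3. 4 ppages; refcounts: pp0:1 pp1:3 pp2:3 pp3:1
Op 7: write(P2, v1, 164). refcount(pp1)=3>1 -> COPY to pp4. 5 ppages; refcounts: pp0:1 pp1:2 pp2:3 pp3:1 pp4:1

yes yes no yes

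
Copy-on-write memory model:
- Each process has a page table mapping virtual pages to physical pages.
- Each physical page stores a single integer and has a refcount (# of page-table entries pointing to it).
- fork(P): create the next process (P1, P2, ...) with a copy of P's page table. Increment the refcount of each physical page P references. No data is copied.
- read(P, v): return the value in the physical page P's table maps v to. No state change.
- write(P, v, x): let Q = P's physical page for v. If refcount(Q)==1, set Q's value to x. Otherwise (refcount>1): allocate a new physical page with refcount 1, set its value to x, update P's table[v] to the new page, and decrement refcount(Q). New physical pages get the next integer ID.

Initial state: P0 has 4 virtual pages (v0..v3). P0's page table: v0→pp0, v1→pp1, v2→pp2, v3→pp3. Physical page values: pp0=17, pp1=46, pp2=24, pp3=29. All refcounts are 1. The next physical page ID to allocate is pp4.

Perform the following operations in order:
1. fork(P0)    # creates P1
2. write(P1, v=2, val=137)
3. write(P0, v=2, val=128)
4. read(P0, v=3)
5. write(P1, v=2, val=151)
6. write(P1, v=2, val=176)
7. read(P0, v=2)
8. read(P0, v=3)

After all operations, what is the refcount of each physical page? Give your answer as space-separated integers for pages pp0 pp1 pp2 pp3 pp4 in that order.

Answer: 2 2 1 2 1

Derivation:
Op 1: fork(P0) -> P1. 4 ppages; refcounts: pp0:2 pp1:2 pp2:2 pp3:2
Op 2: write(P1, v2, 137). refcount(pp2)=2>1 -> COPY to pp4. 5 ppages; refcounts: pp0:2 pp1:2 pp2:1 pp3:2 pp4:1
Op 3: write(P0, v2, 128). refcount(pp2)=1 -> write in place. 5 ppages; refcounts: pp0:2 pp1:2 pp2:1 pp3:2 pp4:1
Op 4: read(P0, v3) -> 29. No state change.
Op 5: write(P1, v2, 151). refcount(pp4)=1 -> write in place. 5 ppages; refcounts: pp0:2 pp1:2 pp2:1 pp3:2 pp4:1
Op 6: write(P1, v2, 176). refcount(pp4)=1 -> write in place. 5 ppages; refcounts: pp0:2 pp1:2 pp2:1 pp3:2 pp4:1
Op 7: read(P0, v2) -> 128. No state change.
Op 8: read(P0, v3) -> 29. No state change.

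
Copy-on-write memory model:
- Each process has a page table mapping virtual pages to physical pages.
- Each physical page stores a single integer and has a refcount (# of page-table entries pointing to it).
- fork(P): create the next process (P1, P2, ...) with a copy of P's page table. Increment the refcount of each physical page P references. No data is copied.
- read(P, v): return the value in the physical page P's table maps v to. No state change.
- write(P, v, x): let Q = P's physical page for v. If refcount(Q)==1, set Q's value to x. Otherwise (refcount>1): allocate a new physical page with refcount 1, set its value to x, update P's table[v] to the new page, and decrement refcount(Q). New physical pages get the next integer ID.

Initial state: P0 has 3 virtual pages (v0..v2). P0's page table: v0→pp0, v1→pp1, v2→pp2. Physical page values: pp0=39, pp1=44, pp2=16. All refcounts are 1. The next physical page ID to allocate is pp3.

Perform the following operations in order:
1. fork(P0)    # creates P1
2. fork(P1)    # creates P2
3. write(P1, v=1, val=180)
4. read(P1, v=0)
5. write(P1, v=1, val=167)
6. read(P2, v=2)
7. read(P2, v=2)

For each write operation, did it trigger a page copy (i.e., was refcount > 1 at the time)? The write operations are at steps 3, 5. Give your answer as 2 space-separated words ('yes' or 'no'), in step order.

Op 1: fork(P0) -> P1. 3 ppages; refcounts: pp0:2 pp1:2 pp2:2
Op 2: fork(P1) -> P2. 3 ppages; refcounts: pp0:3 pp1:3 pp2:3
Op 3: write(P1, v1, 180). refcount(pp1)=3>1 -> COPY to pp3. 4 ppages; refcounts: pp0:3 pp1:2 pp2:3 pp3:1
Op 4: read(P1, v0) -> 39. No state change.
Op 5: write(P1, v1, 167). refcount(pp3)=1 -> write in place. 4 ppages; refcounts: pp0:3 pp1:2 pp2:3 pp3:1
Op 6: read(P2, v2) -> 16. No state change.
Op 7: read(P2, v2) -> 16. No state change.

yes no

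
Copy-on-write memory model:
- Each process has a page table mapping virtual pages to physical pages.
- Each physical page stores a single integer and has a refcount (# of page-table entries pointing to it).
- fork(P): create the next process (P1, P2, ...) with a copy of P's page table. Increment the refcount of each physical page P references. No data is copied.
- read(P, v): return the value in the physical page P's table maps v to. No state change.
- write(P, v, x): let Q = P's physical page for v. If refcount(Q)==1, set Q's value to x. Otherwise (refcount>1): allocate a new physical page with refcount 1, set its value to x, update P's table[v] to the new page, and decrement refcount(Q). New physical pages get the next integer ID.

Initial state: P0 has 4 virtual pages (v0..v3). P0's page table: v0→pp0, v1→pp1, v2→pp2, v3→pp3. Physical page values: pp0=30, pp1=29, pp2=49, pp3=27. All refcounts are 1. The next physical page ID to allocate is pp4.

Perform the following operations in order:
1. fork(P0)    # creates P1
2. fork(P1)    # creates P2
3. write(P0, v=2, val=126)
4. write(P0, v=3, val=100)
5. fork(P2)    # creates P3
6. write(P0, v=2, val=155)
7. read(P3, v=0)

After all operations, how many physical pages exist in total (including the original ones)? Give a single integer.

Op 1: fork(P0) -> P1. 4 ppages; refcounts: pp0:2 pp1:2 pp2:2 pp3:2
Op 2: fork(P1) -> P2. 4 ppages; refcounts: pp0:3 pp1:3 pp2:3 pp3:3
Op 3: write(P0, v2, 126). refcount(pp2)=3>1 -> COPY to pp4. 5 ppages; refcounts: pp0:3 pp1:3 pp2:2 pp3:3 pp4:1
Op 4: write(P0, v3, 100). refcount(pp3)=3>1 -> COPY to pp5. 6 ppages; refcounts: pp0:3 pp1:3 pp2:2 pp3:2 pp4:1 pp5:1
Op 5: fork(P2) -> P3. 6 ppages; refcounts: pp0:4 pp1:4 pp2:3 pp3:3 pp4:1 pp5:1
Op 6: write(P0, v2, 155). refcount(pp4)=1 -> write in place. 6 ppages; refcounts: pp0:4 pp1:4 pp2:3 pp3:3 pp4:1 pp5:1
Op 7: read(P3, v0) -> 30. No state change.

Answer: 6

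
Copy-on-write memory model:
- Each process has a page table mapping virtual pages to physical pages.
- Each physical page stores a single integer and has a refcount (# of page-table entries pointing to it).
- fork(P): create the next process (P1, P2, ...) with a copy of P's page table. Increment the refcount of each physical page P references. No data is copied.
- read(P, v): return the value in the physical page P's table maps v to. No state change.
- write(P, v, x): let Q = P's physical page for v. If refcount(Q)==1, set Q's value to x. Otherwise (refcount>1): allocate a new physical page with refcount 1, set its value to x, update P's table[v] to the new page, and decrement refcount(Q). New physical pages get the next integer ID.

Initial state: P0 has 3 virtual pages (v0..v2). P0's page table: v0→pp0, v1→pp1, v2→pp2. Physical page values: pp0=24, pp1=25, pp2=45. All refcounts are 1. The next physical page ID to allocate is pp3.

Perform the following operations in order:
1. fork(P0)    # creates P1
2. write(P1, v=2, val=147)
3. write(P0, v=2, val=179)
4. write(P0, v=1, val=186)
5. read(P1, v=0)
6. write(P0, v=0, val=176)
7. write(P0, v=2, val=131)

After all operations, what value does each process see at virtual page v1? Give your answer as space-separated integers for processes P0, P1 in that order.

Op 1: fork(P0) -> P1. 3 ppages; refcounts: pp0:2 pp1:2 pp2:2
Op 2: write(P1, v2, 147). refcount(pp2)=2>1 -> COPY to pp3. 4 ppages; refcounts: pp0:2 pp1:2 pp2:1 pp3:1
Op 3: write(P0, v2, 179). refcount(pp2)=1 -> write in place. 4 ppages; refcounts: pp0:2 pp1:2 pp2:1 pp3:1
Op 4: write(P0, v1, 186). refcount(pp1)=2>1 -> COPY to pp4. 5 ppages; refcounts: pp0:2 pp1:1 pp2:1 pp3:1 pp4:1
Op 5: read(P1, v0) -> 24. No state change.
Op 6: write(P0, v0, 176). refcount(pp0)=2>1 -> COPY to pp5. 6 ppages; refcounts: pp0:1 pp1:1 pp2:1 pp3:1 pp4:1 pp5:1
Op 7: write(P0, v2, 131). refcount(pp2)=1 -> write in place. 6 ppages; refcounts: pp0:1 pp1:1 pp2:1 pp3:1 pp4:1 pp5:1
P0: v1 -> pp4 = 186
P1: v1 -> pp1 = 25

Answer: 186 25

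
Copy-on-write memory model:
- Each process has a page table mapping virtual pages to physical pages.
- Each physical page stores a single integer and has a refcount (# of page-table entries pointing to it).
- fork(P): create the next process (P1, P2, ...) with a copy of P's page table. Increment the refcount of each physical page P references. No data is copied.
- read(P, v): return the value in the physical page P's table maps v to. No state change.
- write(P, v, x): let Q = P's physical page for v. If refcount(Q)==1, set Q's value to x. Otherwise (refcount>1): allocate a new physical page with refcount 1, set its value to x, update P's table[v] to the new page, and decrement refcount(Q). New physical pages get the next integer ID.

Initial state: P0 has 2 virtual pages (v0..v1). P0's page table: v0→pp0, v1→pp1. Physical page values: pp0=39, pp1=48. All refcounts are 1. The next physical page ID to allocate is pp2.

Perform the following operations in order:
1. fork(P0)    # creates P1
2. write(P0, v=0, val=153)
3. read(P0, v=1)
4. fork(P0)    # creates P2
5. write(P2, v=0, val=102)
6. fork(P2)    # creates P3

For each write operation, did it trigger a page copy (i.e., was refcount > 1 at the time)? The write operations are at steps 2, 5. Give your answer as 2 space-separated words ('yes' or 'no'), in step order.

Op 1: fork(P0) -> P1. 2 ppages; refcounts: pp0:2 pp1:2
Op 2: write(P0, v0, 153). refcount(pp0)=2>1 -> COPY to pp2. 3 ppages; refcounts: pp0:1 pp1:2 pp2:1
Op 3: read(P0, v1) -> 48. No state change.
Op 4: fork(P0) -> P2. 3 ppages; refcounts: pp0:1 pp1:3 pp2:2
Op 5: write(P2, v0, 102). refcount(pp2)=2>1 -> COPY to pp3. 4 ppages; refcounts: pp0:1 pp1:3 pp2:1 pp3:1
Op 6: fork(P2) -> P3. 4 ppages; refcounts: pp0:1 pp1:4 pp2:1 pp3:2

yes yes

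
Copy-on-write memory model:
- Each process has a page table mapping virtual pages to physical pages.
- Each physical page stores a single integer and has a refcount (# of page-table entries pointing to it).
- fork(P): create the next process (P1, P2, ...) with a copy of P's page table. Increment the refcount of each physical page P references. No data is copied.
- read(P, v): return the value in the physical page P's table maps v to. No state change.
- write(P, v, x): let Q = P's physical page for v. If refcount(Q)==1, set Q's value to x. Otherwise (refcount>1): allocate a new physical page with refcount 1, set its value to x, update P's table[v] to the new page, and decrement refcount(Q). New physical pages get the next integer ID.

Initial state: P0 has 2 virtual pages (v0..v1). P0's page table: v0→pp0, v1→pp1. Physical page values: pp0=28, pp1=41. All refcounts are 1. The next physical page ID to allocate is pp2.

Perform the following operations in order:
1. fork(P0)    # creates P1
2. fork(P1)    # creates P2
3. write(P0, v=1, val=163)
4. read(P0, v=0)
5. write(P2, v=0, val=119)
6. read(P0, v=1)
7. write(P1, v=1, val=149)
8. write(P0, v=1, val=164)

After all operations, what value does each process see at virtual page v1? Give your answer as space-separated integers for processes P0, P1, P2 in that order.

Answer: 164 149 41

Derivation:
Op 1: fork(P0) -> P1. 2 ppages; refcounts: pp0:2 pp1:2
Op 2: fork(P1) -> P2. 2 ppages; refcounts: pp0:3 pp1:3
Op 3: write(P0, v1, 163). refcount(pp1)=3>1 -> COPY to pp2. 3 ppages; refcounts: pp0:3 pp1:2 pp2:1
Op 4: read(P0, v0) -> 28. No state change.
Op 5: write(P2, v0, 119). refcount(pp0)=3>1 -> COPY to pp3. 4 ppages; refcounts: pp0:2 pp1:2 pp2:1 pp3:1
Op 6: read(P0, v1) -> 163. No state change.
Op 7: write(P1, v1, 149). refcount(pp1)=2>1 -> COPY to pp4. 5 ppages; refcounts: pp0:2 pp1:1 pp2:1 pp3:1 pp4:1
Op 8: write(P0, v1, 164). refcount(pp2)=1 -> write in place. 5 ppages; refcounts: pp0:2 pp1:1 pp2:1 pp3:1 pp4:1
P0: v1 -> pp2 = 164
P1: v1 -> pp4 = 149
P2: v1 -> pp1 = 41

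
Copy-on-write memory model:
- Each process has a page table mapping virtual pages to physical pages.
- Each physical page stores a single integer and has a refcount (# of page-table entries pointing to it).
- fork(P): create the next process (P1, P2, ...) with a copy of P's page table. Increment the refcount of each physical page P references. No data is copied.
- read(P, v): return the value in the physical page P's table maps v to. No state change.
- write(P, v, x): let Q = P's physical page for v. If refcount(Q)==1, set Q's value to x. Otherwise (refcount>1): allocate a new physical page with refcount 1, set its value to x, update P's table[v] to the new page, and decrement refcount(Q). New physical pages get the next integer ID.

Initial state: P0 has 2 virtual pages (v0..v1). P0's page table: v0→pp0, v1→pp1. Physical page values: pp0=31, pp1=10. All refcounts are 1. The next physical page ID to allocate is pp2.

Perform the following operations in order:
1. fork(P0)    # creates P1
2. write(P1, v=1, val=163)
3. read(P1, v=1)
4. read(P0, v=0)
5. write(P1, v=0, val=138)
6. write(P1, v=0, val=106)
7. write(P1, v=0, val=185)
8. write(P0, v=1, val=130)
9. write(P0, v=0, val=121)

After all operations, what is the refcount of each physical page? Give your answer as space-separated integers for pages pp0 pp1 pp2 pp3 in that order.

Op 1: fork(P0) -> P1. 2 ppages; refcounts: pp0:2 pp1:2
Op 2: write(P1, v1, 163). refcount(pp1)=2>1 -> COPY to pp2. 3 ppages; refcounts: pp0:2 pp1:1 pp2:1
Op 3: read(P1, v1) -> 163. No state change.
Op 4: read(P0, v0) -> 31. No state change.
Op 5: write(P1, v0, 138). refcount(pp0)=2>1 -> COPY to pp3. 4 ppages; refcounts: pp0:1 pp1:1 pp2:1 pp3:1
Op 6: write(P1, v0, 106). refcount(pp3)=1 -> write in place. 4 ppages; refcounts: pp0:1 pp1:1 pp2:1 pp3:1
Op 7: write(P1, v0, 185). refcount(pp3)=1 -> write in place. 4 ppages; refcounts: pp0:1 pp1:1 pp2:1 pp3:1
Op 8: write(P0, v1, 130). refcount(pp1)=1 -> write in place. 4 ppages; refcounts: pp0:1 pp1:1 pp2:1 pp3:1
Op 9: write(P0, v0, 121). refcount(pp0)=1 -> write in place. 4 ppages; refcounts: pp0:1 pp1:1 pp2:1 pp3:1

Answer: 1 1 1 1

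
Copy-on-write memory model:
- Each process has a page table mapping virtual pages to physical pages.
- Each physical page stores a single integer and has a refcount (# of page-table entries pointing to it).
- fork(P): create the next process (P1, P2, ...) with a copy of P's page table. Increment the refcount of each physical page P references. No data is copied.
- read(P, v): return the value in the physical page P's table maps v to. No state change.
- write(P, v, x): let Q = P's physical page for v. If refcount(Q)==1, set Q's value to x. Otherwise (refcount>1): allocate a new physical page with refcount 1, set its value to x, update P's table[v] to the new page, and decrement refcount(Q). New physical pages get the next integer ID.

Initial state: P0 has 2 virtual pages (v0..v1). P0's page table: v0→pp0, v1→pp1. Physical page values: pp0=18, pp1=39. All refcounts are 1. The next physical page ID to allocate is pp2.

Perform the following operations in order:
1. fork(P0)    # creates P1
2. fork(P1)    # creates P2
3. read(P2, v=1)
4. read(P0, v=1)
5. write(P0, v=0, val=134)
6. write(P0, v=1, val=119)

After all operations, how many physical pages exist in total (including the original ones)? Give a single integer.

Answer: 4

Derivation:
Op 1: fork(P0) -> P1. 2 ppages; refcounts: pp0:2 pp1:2
Op 2: fork(P1) -> P2. 2 ppages; refcounts: pp0:3 pp1:3
Op 3: read(P2, v1) -> 39. No state change.
Op 4: read(P0, v1) -> 39. No state change.
Op 5: write(P0, v0, 134). refcount(pp0)=3>1 -> COPY to pp2. 3 ppages; refcounts: pp0:2 pp1:3 pp2:1
Op 6: write(P0, v1, 119). refcount(pp1)=3>1 -> COPY to pp3. 4 ppages; refcounts: pp0:2 pp1:2 pp2:1 pp3:1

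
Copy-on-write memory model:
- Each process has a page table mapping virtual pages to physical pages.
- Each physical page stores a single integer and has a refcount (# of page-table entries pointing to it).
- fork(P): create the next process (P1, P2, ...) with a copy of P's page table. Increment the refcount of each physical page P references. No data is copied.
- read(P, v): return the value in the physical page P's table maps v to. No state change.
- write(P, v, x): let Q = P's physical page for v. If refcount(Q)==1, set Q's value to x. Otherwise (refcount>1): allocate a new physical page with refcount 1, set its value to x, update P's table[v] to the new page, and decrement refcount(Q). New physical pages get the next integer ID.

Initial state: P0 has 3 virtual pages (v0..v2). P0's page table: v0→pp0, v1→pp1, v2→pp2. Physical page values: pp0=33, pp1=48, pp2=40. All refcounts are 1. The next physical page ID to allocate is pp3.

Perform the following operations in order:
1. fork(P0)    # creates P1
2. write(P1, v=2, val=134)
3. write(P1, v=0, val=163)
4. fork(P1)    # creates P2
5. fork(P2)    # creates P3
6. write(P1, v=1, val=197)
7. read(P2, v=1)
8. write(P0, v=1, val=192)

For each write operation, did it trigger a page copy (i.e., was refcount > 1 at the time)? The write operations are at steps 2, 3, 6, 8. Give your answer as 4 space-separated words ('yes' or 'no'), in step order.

Op 1: fork(P0) -> P1. 3 ppages; refcounts: pp0:2 pp1:2 pp2:2
Op 2: write(P1, v2, 134). refcount(pp2)=2>1 -> COPY to pp3. 4 ppages; refcounts: pp0:2 pp1:2 pp2:1 pp3:1
Op 3: write(P1, v0, 163). refcount(pp0)=2>1 -> COPY to pp4. 5 ppages; refcounts: pp0:1 pp1:2 pp2:1 pp3:1 pp4:1
Op 4: fork(P1) -> P2. 5 ppages; refcounts: pp0:1 pp1:3 pp2:1 pp3:2 pp4:2
Op 5: fork(P2) -> P3. 5 ppages; refcounts: pp0:1 pp1:4 pp2:1 pp3:3 pp4:3
Op 6: write(P1, v1, 197). refcount(pp1)=4>1 -> COPY to pp5. 6 ppages; refcounts: pp0:1 pp1:3 pp2:1 pp3:3 pp4:3 pp5:1
Op 7: read(P2, v1) -> 48. No state change.
Op 8: write(P0, v1, 192). refcount(pp1)=3>1 -> COPY to pp6. 7 ppages; refcounts: pp0:1 pp1:2 pp2:1 pp3:3 pp4:3 pp5:1 pp6:1

yes yes yes yes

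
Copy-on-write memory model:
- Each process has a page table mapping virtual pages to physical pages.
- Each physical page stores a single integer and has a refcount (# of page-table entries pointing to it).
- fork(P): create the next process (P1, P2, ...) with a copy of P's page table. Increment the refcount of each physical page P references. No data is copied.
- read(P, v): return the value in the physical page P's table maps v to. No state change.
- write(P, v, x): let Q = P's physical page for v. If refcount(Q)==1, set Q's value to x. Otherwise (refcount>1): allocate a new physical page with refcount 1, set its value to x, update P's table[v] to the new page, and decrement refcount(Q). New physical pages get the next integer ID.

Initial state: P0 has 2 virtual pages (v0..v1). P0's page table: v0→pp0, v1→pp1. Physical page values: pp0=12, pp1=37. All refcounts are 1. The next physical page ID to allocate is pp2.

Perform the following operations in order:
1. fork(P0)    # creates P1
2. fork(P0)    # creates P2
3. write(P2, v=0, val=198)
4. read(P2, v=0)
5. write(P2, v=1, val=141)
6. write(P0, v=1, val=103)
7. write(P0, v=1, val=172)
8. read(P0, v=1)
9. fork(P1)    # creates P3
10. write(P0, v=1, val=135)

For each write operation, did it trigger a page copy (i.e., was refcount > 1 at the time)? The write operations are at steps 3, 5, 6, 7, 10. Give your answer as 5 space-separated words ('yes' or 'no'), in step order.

Op 1: fork(P0) -> P1. 2 ppages; refcounts: pp0:2 pp1:2
Op 2: fork(P0) -> P2. 2 ppages; refcounts: pp0:3 pp1:3
Op 3: write(P2, v0, 198). refcount(pp0)=3>1 -> COPY to pp2. 3 ppages; refcounts: pp0:2 pp1:3 pp2:1
Op 4: read(P2, v0) -> 198. No state change.
Op 5: write(P2, v1, 141). refcount(pp1)=3>1 -> COPY to pp3. 4 ppages; refcounts: pp0:2 pp1:2 pp2:1 pp3:1
Op 6: write(P0, v1, 103). refcount(pp1)=2>1 -> COPY to pp4. 5 ppages; refcounts: pp0:2 pp1:1 pp2:1 pp3:1 pp4:1
Op 7: write(P0, v1, 172). refcount(pp4)=1 -> write in place. 5 ppages; refcounts: pp0:2 pp1:1 pp2:1 pp3:1 pp4:1
Op 8: read(P0, v1) -> 172. No state change.
Op 9: fork(P1) -> P3. 5 ppages; refcounts: pp0:3 pp1:2 pp2:1 pp3:1 pp4:1
Op 10: write(P0, v1, 135). refcount(pp4)=1 -> write in place. 5 ppages; refcounts: pp0:3 pp1:2 pp2:1 pp3:1 pp4:1

yes yes yes no no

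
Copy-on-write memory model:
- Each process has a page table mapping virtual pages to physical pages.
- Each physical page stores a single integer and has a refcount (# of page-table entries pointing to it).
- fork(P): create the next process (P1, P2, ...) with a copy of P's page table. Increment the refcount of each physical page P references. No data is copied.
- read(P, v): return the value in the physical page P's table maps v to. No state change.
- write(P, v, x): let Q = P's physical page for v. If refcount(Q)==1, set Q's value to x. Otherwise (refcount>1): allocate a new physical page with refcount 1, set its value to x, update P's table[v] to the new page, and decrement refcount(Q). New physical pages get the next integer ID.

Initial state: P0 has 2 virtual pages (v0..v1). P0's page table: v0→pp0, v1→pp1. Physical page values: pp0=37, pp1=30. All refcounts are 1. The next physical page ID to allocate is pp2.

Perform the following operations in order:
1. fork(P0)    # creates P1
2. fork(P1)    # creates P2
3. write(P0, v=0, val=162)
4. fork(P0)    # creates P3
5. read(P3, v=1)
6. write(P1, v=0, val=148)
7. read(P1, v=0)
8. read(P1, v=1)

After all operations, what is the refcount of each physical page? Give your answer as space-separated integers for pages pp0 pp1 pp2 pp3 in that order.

Answer: 1 4 2 1

Derivation:
Op 1: fork(P0) -> P1. 2 ppages; refcounts: pp0:2 pp1:2
Op 2: fork(P1) -> P2. 2 ppages; refcounts: pp0:3 pp1:3
Op 3: write(P0, v0, 162). refcount(pp0)=3>1 -> COPY to pp2. 3 ppages; refcounts: pp0:2 pp1:3 pp2:1
Op 4: fork(P0) -> P3. 3 ppages; refcounts: pp0:2 pp1:4 pp2:2
Op 5: read(P3, v1) -> 30. No state change.
Op 6: write(P1, v0, 148). refcount(pp0)=2>1 -> COPY to pp3. 4 ppages; refcounts: pp0:1 pp1:4 pp2:2 pp3:1
Op 7: read(P1, v0) -> 148. No state change.
Op 8: read(P1, v1) -> 30. No state change.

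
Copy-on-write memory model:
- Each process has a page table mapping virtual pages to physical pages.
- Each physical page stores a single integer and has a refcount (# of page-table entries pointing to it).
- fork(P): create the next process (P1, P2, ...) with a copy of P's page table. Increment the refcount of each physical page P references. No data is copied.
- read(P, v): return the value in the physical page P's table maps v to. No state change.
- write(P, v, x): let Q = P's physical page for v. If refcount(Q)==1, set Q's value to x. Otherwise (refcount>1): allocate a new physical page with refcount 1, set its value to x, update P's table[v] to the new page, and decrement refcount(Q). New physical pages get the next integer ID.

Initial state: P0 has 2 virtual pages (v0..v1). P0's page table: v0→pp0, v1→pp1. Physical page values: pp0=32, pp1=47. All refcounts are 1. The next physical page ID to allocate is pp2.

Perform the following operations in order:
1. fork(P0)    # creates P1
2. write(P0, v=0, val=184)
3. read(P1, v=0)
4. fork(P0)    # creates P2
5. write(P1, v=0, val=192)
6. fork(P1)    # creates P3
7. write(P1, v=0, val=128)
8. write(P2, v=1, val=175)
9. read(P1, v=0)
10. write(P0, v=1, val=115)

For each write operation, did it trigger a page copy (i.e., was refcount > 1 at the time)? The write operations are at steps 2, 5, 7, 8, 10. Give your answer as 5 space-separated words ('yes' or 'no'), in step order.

Op 1: fork(P0) -> P1. 2 ppages; refcounts: pp0:2 pp1:2
Op 2: write(P0, v0, 184). refcount(pp0)=2>1 -> COPY to pp2. 3 ppages; refcounts: pp0:1 pp1:2 pp2:1
Op 3: read(P1, v0) -> 32. No state change.
Op 4: fork(P0) -> P2. 3 ppages; refcounts: pp0:1 pp1:3 pp2:2
Op 5: write(P1, v0, 192). refcount(pp0)=1 -> write in place. 3 ppages; refcounts: pp0:1 pp1:3 pp2:2
Op 6: fork(P1) -> P3. 3 ppages; refcounts: pp0:2 pp1:4 pp2:2
Op 7: write(P1, v0, 128). refcount(pp0)=2>1 -> COPY to pp3. 4 ppages; refcounts: pp0:1 pp1:4 pp2:2 pp3:1
Op 8: write(P2, v1, 175). refcount(pp1)=4>1 -> COPY to pp4. 5 ppages; refcounts: pp0:1 pp1:3 pp2:2 pp3:1 pp4:1
Op 9: read(P1, v0) -> 128. No state change.
Op 10: write(P0, v1, 115). refcount(pp1)=3>1 -> COPY to pp5. 6 ppages; refcounts: pp0:1 pp1:2 pp2:2 pp3:1 pp4:1 pp5:1

yes no yes yes yes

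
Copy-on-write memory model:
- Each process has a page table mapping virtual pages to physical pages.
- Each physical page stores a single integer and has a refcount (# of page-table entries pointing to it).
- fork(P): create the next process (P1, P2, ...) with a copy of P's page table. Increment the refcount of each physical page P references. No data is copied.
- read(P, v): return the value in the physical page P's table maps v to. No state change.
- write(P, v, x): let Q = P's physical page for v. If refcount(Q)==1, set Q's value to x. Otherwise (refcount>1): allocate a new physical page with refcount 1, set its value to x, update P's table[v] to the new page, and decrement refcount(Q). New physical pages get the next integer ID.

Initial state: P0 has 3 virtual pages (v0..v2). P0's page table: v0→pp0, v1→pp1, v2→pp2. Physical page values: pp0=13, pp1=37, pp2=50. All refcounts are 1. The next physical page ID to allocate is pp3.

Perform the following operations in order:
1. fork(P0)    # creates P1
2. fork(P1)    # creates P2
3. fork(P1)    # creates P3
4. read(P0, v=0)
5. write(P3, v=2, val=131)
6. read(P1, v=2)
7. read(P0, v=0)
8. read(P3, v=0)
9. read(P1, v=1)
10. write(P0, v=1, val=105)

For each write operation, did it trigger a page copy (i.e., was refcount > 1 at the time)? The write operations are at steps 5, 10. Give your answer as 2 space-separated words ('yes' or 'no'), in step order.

Op 1: fork(P0) -> P1. 3 ppages; refcounts: pp0:2 pp1:2 pp2:2
Op 2: fork(P1) -> P2. 3 ppages; refcounts: pp0:3 pp1:3 pp2:3
Op 3: fork(P1) -> P3. 3 ppages; refcounts: pp0:4 pp1:4 pp2:4
Op 4: read(P0, v0) -> 13. No state change.
Op 5: write(P3, v2, 131). refcount(pp2)=4>1 -> COPY to pp3. 4 ppages; refcounts: pp0:4 pp1:4 pp2:3 pp3:1
Op 6: read(P1, v2) -> 50. No state change.
Op 7: read(P0, v0) -> 13. No state change.
Op 8: read(P3, v0) -> 13. No state change.
Op 9: read(P1, v1) -> 37. No state change.
Op 10: write(P0, v1, 105). refcount(pp1)=4>1 -> COPY to pp4. 5 ppages; refcounts: pp0:4 pp1:3 pp2:3 pp3:1 pp4:1

yes yes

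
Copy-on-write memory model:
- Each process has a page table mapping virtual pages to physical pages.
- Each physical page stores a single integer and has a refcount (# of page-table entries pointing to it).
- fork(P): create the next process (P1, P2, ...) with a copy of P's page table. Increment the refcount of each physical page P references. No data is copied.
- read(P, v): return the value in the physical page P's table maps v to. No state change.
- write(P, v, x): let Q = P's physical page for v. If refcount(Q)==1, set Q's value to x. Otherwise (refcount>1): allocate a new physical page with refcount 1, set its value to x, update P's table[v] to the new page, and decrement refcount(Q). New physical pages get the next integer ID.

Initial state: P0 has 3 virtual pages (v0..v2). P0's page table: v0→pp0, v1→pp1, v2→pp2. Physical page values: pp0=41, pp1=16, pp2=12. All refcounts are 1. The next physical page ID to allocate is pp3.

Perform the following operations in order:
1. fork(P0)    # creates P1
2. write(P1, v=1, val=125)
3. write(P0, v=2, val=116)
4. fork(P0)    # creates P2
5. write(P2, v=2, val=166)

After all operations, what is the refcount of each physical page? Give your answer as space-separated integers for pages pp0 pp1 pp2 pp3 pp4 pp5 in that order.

Answer: 3 2 1 1 1 1

Derivation:
Op 1: fork(P0) -> P1. 3 ppages; refcounts: pp0:2 pp1:2 pp2:2
Op 2: write(P1, v1, 125). refcount(pp1)=2>1 -> COPY to pp3. 4 ppages; refcounts: pp0:2 pp1:1 pp2:2 pp3:1
Op 3: write(P0, v2, 116). refcount(pp2)=2>1 -> COPY to pp4. 5 ppages; refcounts: pp0:2 pp1:1 pp2:1 pp3:1 pp4:1
Op 4: fork(P0) -> P2. 5 ppages; refcounts: pp0:3 pp1:2 pp2:1 pp3:1 pp4:2
Op 5: write(P2, v2, 166). refcount(pp4)=2>1 -> COPY to pp5. 6 ppages; refcounts: pp0:3 pp1:2 pp2:1 pp3:1 pp4:1 pp5:1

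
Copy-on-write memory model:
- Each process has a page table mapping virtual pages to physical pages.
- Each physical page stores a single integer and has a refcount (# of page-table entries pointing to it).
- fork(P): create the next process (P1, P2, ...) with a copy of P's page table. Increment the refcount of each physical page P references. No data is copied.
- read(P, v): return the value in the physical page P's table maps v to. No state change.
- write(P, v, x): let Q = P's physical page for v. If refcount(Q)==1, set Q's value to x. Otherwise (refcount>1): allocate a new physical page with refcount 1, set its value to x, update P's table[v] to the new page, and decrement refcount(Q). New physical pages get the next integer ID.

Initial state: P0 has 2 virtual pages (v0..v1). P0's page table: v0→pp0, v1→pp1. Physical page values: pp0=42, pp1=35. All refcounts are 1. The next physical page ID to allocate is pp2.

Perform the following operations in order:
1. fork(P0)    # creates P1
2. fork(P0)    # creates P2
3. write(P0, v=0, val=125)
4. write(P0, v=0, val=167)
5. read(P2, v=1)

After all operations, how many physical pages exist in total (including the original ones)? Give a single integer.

Answer: 3

Derivation:
Op 1: fork(P0) -> P1. 2 ppages; refcounts: pp0:2 pp1:2
Op 2: fork(P0) -> P2. 2 ppages; refcounts: pp0:3 pp1:3
Op 3: write(P0, v0, 125). refcount(pp0)=3>1 -> COPY to pp2. 3 ppages; refcounts: pp0:2 pp1:3 pp2:1
Op 4: write(P0, v0, 167). refcount(pp2)=1 -> write in place. 3 ppages; refcounts: pp0:2 pp1:3 pp2:1
Op 5: read(P2, v1) -> 35. No state change.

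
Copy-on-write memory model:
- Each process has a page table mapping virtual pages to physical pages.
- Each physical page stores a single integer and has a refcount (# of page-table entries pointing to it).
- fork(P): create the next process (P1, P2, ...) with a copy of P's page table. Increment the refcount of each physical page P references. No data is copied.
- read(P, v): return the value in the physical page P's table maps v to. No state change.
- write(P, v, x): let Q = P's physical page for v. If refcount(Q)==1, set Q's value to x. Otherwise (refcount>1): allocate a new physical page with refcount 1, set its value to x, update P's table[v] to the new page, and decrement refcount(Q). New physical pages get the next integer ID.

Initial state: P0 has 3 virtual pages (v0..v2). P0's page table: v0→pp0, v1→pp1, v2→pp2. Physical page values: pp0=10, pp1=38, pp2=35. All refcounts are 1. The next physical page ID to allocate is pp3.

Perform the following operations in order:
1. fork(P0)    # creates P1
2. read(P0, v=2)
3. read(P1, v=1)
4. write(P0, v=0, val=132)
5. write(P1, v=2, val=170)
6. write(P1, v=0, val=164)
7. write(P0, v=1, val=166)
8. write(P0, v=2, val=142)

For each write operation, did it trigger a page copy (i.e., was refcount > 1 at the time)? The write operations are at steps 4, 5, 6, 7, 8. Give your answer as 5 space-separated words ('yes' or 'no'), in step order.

Op 1: fork(P0) -> P1. 3 ppages; refcounts: pp0:2 pp1:2 pp2:2
Op 2: read(P0, v2) -> 35. No state change.
Op 3: read(P1, v1) -> 38. No state change.
Op 4: write(P0, v0, 132). refcount(pp0)=2>1 -> COPY to pp3. 4 ppages; refcounts: pp0:1 pp1:2 pp2:2 pp3:1
Op 5: write(P1, v2, 170). refcount(pp2)=2>1 -> COPY to pp4. 5 ppages; refcounts: pp0:1 pp1:2 pp2:1 pp3:1 pp4:1
Op 6: write(P1, v0, 164). refcount(pp0)=1 -> write in place. 5 ppages; refcounts: pp0:1 pp1:2 pp2:1 pp3:1 pp4:1
Op 7: write(P0, v1, 166). refcount(pp1)=2>1 -> COPY to pp5. 6 ppages; refcounts: pp0:1 pp1:1 pp2:1 pp3:1 pp4:1 pp5:1
Op 8: write(P0, v2, 142). refcount(pp2)=1 -> write in place. 6 ppages; refcounts: pp0:1 pp1:1 pp2:1 pp3:1 pp4:1 pp5:1

yes yes no yes no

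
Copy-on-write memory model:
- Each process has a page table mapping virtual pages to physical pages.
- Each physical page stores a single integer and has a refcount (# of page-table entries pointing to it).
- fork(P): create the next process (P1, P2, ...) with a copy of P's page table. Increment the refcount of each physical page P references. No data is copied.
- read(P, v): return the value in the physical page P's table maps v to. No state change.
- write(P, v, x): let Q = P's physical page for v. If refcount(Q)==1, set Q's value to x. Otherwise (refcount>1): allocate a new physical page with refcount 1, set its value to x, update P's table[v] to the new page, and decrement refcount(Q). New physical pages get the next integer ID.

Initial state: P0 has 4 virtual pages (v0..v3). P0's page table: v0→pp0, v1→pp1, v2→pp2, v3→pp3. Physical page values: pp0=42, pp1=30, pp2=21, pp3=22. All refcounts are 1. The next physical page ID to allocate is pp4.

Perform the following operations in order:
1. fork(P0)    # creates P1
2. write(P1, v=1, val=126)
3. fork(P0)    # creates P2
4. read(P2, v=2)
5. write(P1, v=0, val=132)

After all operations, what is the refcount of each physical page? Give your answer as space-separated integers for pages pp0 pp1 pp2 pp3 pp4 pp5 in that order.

Answer: 2 2 3 3 1 1

Derivation:
Op 1: fork(P0) -> P1. 4 ppages; refcounts: pp0:2 pp1:2 pp2:2 pp3:2
Op 2: write(P1, v1, 126). refcount(pp1)=2>1 -> COPY to pp4. 5 ppages; refcounts: pp0:2 pp1:1 pp2:2 pp3:2 pp4:1
Op 3: fork(P0) -> P2. 5 ppages; refcounts: pp0:3 pp1:2 pp2:3 pp3:3 pp4:1
Op 4: read(P2, v2) -> 21. No state change.
Op 5: write(P1, v0, 132). refcount(pp0)=3>1 -> COPY to pp5. 6 ppages; refcounts: pp0:2 pp1:2 pp2:3 pp3:3 pp4:1 pp5:1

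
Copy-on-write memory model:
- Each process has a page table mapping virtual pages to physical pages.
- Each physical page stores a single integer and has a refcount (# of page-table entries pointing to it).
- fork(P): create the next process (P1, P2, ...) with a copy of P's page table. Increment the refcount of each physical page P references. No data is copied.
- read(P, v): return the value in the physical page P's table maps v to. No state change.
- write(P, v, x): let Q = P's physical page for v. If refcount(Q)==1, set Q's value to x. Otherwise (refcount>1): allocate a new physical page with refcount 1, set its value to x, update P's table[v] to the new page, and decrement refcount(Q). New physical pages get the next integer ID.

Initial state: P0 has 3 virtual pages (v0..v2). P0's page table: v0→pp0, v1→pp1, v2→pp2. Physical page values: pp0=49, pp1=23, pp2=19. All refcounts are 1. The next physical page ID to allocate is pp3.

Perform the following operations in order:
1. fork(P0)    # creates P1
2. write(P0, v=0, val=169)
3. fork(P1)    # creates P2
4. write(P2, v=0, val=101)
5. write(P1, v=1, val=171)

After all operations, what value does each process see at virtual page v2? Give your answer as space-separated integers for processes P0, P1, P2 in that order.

Op 1: fork(P0) -> P1. 3 ppages; refcounts: pp0:2 pp1:2 pp2:2
Op 2: write(P0, v0, 169). refcount(pp0)=2>1 -> COPY to pp3. 4 ppages; refcounts: pp0:1 pp1:2 pp2:2 pp3:1
Op 3: fork(P1) -> P2. 4 ppages; refcounts: pp0:2 pp1:3 pp2:3 pp3:1
Op 4: write(P2, v0, 101). refcount(pp0)=2>1 -> COPY to pp4. 5 ppages; refcounts: pp0:1 pp1:3 pp2:3 pp3:1 pp4:1
Op 5: write(P1, v1, 171). refcount(pp1)=3>1 -> COPY to pp5. 6 ppages; refcounts: pp0:1 pp1:2 pp2:3 pp3:1 pp4:1 pp5:1
P0: v2 -> pp2 = 19
P1: v2 -> pp2 = 19
P2: v2 -> pp2 = 19

Answer: 19 19 19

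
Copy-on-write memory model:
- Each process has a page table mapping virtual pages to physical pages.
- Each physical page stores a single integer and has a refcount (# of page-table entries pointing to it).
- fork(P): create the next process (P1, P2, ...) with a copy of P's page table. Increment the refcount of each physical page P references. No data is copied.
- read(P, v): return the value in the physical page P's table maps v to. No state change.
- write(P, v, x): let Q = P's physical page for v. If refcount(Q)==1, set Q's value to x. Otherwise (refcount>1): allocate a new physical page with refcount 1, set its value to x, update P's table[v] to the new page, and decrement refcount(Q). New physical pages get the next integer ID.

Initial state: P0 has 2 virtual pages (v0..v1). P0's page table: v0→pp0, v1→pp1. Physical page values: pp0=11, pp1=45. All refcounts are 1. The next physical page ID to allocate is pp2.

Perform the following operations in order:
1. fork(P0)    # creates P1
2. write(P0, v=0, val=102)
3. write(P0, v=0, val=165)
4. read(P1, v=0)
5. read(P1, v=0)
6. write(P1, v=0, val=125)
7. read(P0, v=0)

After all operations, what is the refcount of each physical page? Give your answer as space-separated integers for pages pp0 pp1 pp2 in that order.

Answer: 1 2 1

Derivation:
Op 1: fork(P0) -> P1. 2 ppages; refcounts: pp0:2 pp1:2
Op 2: write(P0, v0, 102). refcount(pp0)=2>1 -> COPY to pp2. 3 ppages; refcounts: pp0:1 pp1:2 pp2:1
Op 3: write(P0, v0, 165). refcount(pp2)=1 -> write in place. 3 ppages; refcounts: pp0:1 pp1:2 pp2:1
Op 4: read(P1, v0) -> 11. No state change.
Op 5: read(P1, v0) -> 11. No state change.
Op 6: write(P1, v0, 125). refcount(pp0)=1 -> write in place. 3 ppages; refcounts: pp0:1 pp1:2 pp2:1
Op 7: read(P0, v0) -> 165. No state change.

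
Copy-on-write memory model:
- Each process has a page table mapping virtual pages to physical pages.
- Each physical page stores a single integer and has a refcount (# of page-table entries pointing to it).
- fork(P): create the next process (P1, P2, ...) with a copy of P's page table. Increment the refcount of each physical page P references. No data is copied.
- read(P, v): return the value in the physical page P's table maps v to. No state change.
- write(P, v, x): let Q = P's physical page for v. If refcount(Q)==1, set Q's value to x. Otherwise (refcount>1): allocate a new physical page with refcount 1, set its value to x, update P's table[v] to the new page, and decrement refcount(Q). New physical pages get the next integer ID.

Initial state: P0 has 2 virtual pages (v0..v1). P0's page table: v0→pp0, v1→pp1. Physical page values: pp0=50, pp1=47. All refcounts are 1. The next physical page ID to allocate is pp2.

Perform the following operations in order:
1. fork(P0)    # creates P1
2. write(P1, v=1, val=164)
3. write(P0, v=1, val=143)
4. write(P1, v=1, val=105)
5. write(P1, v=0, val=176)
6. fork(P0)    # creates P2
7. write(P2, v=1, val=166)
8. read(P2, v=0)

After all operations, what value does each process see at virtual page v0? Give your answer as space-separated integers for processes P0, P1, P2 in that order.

Op 1: fork(P0) -> P1. 2 ppages; refcounts: pp0:2 pp1:2
Op 2: write(P1, v1, 164). refcount(pp1)=2>1 -> COPY to pp2. 3 ppages; refcounts: pp0:2 pp1:1 pp2:1
Op 3: write(P0, v1, 143). refcount(pp1)=1 -> write in place. 3 ppages; refcounts: pp0:2 pp1:1 pp2:1
Op 4: write(P1, v1, 105). refcount(pp2)=1 -> write in place. 3 ppages; refcounts: pp0:2 pp1:1 pp2:1
Op 5: write(P1, v0, 176). refcount(pp0)=2>1 -> COPY to pp3. 4 ppages; refcounts: pp0:1 pp1:1 pp2:1 pp3:1
Op 6: fork(P0) -> P2. 4 ppages; refcounts: pp0:2 pp1:2 pp2:1 pp3:1
Op 7: write(P2, v1, 166). refcount(pp1)=2>1 -> COPY to pp4. 5 ppages; refcounts: pp0:2 pp1:1 pp2:1 pp3:1 pp4:1
Op 8: read(P2, v0) -> 50. No state change.
P0: v0 -> pp0 = 50
P1: v0 -> pp3 = 176
P2: v0 -> pp0 = 50

Answer: 50 176 50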